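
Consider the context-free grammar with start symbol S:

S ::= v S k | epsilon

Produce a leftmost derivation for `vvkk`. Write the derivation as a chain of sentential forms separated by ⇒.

S⇒vSk⇒vvSkk⇒vvkk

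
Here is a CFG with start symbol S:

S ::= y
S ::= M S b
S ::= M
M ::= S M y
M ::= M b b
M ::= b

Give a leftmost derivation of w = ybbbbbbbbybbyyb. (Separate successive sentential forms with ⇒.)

S⇒MSb⇒SMySb⇒yMySb⇒yMbbySb⇒ySMybbySb⇒yMMybbySb⇒yMbbMybbySb⇒ybbbMybbySb⇒ybbbMbbybbySb⇒ybbbMbbbbybbySb⇒ybbbbbbbbybbySb⇒ybbbbbbbbybbyyb

S ⇒ MSb   [S ::= M S b]
MSb ⇒ SMySb   [M ::= S M y]
SMySb ⇒ yMySb   [S ::= y]
yMySb ⇒ yMbbySb   [M ::= M b b]
yMbbySb ⇒ ySMybbySb   [M ::= S M y]
ySMybbySb ⇒ yMMybbySb   [S ::= M]
yMMybbySb ⇒ yMbbMybbySb   [M ::= M b b]
yMbbMybbySb ⇒ ybbbMybbySb   [M ::= b]
ybbbMybbySb ⇒ ybbbMbbybbySb   [M ::= M b b]
ybbbMbbybbySb ⇒ ybbbMbbbbybbySb   [M ::= M b b]
ybbbMbbbbybbySb ⇒ ybbbbbbbbybbySb   [M ::= b]
ybbbbbbbbybbySb ⇒ ybbbbbbbbybbyyb   [S ::= y]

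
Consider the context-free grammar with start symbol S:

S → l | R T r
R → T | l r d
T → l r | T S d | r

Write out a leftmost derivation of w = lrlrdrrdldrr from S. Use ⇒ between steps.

S ⇒ RTr ⇒ TTr ⇒ TSdTr ⇒ TSdSdTr ⇒ lrSdSdTr ⇒ lrRTrdSdTr ⇒ lrlrdTrdSdTr ⇒ lrlrdrrdSdTr ⇒ lrlrdrrdldTr ⇒ lrlrdrrdldrr

S ⇒ RTr   [S → R T r]
RTr ⇒ TTr   [R → T]
TTr ⇒ TSdTr   [T → T S d]
TSdTr ⇒ TSdSdTr   [T → T S d]
TSdSdTr ⇒ lrSdSdTr   [T → l r]
lrSdSdTr ⇒ lrRTrdSdTr   [S → R T r]
lrRTrdSdTr ⇒ lrlrdTrdSdTr   [R → l r d]
lrlrdTrdSdTr ⇒ lrlrdrrdSdTr   [T → r]
lrlrdrrdSdTr ⇒ lrlrdrrdldTr   [S → l]
lrlrdrrdldTr ⇒ lrlrdrrdldrr   [T → r]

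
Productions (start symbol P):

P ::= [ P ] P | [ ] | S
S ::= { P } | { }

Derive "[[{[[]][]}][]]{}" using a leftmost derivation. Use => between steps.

P => [P]P   [P ::= [ P ] P]
[P]P => [[P]P]P   [P ::= [ P ] P]
[[P]P]P => [[S]P]P   [P ::= S]
[[S]P]P => [[{P}]P]P   [S ::= { P }]
[[{P}]P]P => [[{[P]P}]P]P   [P ::= [ P ] P]
[[{[P]P}]P]P => [[{[[]]P}]P]P   [P ::= [ ]]
[[{[[]]P}]P]P => [[{[[]][]}]P]P   [P ::= [ ]]
[[{[[]][]}]P]P => [[{[[]][]}][]]P   [P ::= [ ]]
[[{[[]][]}][]]P => [[{[[]][]}][]]S   [P ::= S]
[[{[[]][]}][]]S => [[{[[]][]}][]]{}   [S ::= { }]

P=>[P]P=>[[P]P]P=>[[S]P]P=>[[{P}]P]P=>[[{[P]P}]P]P=>[[{[[]]P}]P]P=>[[{[[]][]}]P]P=>[[{[[]][]}][]]P=>[[{[[]][]}][]]S=>[[{[[]][]}][]]{}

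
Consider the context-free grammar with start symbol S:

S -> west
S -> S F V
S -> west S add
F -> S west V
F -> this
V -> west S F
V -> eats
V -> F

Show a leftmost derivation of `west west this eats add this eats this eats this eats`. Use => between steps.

S => S F V   [S -> S F V]
S F V => S F V F V   [S -> S F V]
S F V F V => S F V F V F V   [S -> S F V]
S F V F V F V => west S add F V F V F V   [S -> west S add]
west S add F V F V F V => west S F V add F V F V F V   [S -> S F V]
west S F V add F V F V F V => west west F V add F V F V F V   [S -> west]
west west F V add F V F V F V => west west this V add F V F V F V   [F -> this]
west west this V add F V F V F V => west west this eats add F V F V F V   [V -> eats]
west west this eats add F V F V F V => west west this eats add this V F V F V   [F -> this]
west west this eats add this V F V F V => west west this eats add this eats F V F V   [V -> eats]
west west this eats add this eats F V F V => west west this eats add this eats this V F V   [F -> this]
west west this eats add this eats this V F V => west west this eats add this eats this eats F V   [V -> eats]
west west this eats add this eats this eats F V => west west this eats add this eats this eats this V   [F -> this]
west west this eats add this eats this eats this V => west west this eats add this eats this eats this eats   [V -> eats]

S => S F V => S F V F V => S F V F V F V => west S add F V F V F V => west S F V add F V F V F V => west west F V add F V F V F V => west west this V add F V F V F V => west west this eats add F V F V F V => west west this eats add this V F V F V => west west this eats add this eats F V F V => west west this eats add this eats this V F V => west west this eats add this eats this eats F V => west west this eats add this eats this eats this V => west west this eats add this eats this eats this eats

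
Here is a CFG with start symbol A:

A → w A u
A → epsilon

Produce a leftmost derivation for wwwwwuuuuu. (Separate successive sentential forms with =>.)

A => wAu   [A → w A u]
wAu => wwAuu   [A → w A u]
wwAuu => wwwAuuu   [A → w A u]
wwwAuuu => wwwwAuuuu   [A → w A u]
wwwwAuuuu => wwwwwAuuuuu   [A → w A u]
wwwwwAuuuuu => wwwwwuuuuu   [A → epsilon]

A => wAu => wwAuu => wwwAuuu => wwwwAuuuu => wwwwwAuuuuu => wwwwwuuuuu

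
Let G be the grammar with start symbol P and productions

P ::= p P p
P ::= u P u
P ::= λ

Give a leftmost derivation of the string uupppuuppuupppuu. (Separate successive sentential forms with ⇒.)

P ⇒ uPu ⇒ uuPuu ⇒ uupPpuu ⇒ uuppPppuu ⇒ uupppPpppuu ⇒ uupppuPupppuu ⇒ uupppuuPuupppuu ⇒ uupppuupPpuupppuu ⇒ uupppuuppuupppuu

P ⇒ uPu   [P ::= u P u]
uPu ⇒ uuPuu   [P ::= u P u]
uuPuu ⇒ uupPpuu   [P ::= p P p]
uupPpuu ⇒ uuppPppuu   [P ::= p P p]
uuppPppuu ⇒ uupppPpppuu   [P ::= p P p]
uupppPpppuu ⇒ uupppuPupppuu   [P ::= u P u]
uupppuPupppuu ⇒ uupppuuPuupppuu   [P ::= u P u]
uupppuuPuupppuu ⇒ uupppuupPpuupppuu   [P ::= p P p]
uupppuupPpuupppuu ⇒ uupppuuppuupppuu   [P ::= λ]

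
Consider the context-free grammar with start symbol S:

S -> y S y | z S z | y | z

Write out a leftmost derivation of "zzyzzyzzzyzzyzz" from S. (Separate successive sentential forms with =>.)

S => zSz => zzSzz => zzySyzz => zzyzSzyzz => zzyzzSzzyzz => zzyzzySyzzyzz => zzyzzyzSzyzzyzz => zzyzzyzzzyzzyzz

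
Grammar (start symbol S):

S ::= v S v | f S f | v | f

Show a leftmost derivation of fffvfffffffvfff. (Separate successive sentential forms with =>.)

S => fSf   [S ::= f S f]
fSf => ffSff   [S ::= f S f]
ffSff => fffSfff   [S ::= f S f]
fffSfff => fffvSvfff   [S ::= v S v]
fffvSvfff => fffvfSfvfff   [S ::= f S f]
fffvfSfvfff => fffvffSffvfff   [S ::= f S f]
fffvffSffvfff => fffvfffSfffvfff   [S ::= f S f]
fffvfffSfffvfff => fffvfffffffvfff   [S ::= f]

S => fSf => ffSff => fffSfff => fffvSvfff => fffvfSfvfff => fffvffSffvfff => fffvfffSfffvfff => fffvfffffffvfff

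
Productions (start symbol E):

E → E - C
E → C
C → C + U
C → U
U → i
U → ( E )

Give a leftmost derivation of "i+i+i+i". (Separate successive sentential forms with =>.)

E => C => C+U => C+U+U => C+U+U+U => U+U+U+U => i+U+U+U => i+i+U+U => i+i+i+U => i+i+i+i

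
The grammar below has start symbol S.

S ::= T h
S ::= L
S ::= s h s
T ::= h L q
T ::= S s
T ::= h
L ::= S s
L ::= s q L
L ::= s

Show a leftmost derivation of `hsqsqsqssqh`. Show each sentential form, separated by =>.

S=>Th=>hLqh=>hsqLqh=>hsqSsqh=>hsqLsqh=>hsqsqLsqh=>hsqsqsqLsqh=>hsqsqsqssqh

S => Th   [S ::= T h]
Th => hLqh   [T ::= h L q]
hLqh => hsqLqh   [L ::= s q L]
hsqLqh => hsqSsqh   [L ::= S s]
hsqSsqh => hsqLsqh   [S ::= L]
hsqLsqh => hsqsqLsqh   [L ::= s q L]
hsqsqLsqh => hsqsqsqLsqh   [L ::= s q L]
hsqsqsqLsqh => hsqsqsqssqh   [L ::= s]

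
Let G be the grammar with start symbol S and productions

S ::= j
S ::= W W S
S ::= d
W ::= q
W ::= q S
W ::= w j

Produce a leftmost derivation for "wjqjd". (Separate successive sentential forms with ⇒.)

S ⇒ WWS ⇒ wjWS ⇒ wjqSS ⇒ wjqjS ⇒ wjqjd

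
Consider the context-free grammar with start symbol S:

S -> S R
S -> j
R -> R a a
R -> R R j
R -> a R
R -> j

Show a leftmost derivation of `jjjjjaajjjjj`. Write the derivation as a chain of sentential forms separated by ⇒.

S⇒SR⇒jR⇒jRRj⇒jRRjRj⇒jjRjRj⇒jjRRjjRj⇒jjRaaRjjRj⇒jjRRjaaRjjRj⇒jjjRjaaRjjRj⇒jjjjjaaRjjRj⇒jjjjjaajjjRj⇒jjjjjaajjjjj

S ⇒ SR   [S -> S R]
SR ⇒ jR   [S -> j]
jR ⇒ jRRj   [R -> R R j]
jRRj ⇒ jRRjRj   [R -> R R j]
jRRjRj ⇒ jjRjRj   [R -> j]
jjRjRj ⇒ jjRRjjRj   [R -> R R j]
jjRRjjRj ⇒ jjRaaRjjRj   [R -> R a a]
jjRaaRjjRj ⇒ jjRRjaaRjjRj   [R -> R R j]
jjRRjaaRjjRj ⇒ jjjRjaaRjjRj   [R -> j]
jjjRjaaRjjRj ⇒ jjjjjaaRjjRj   [R -> j]
jjjjjaaRjjRj ⇒ jjjjjaajjjRj   [R -> j]
jjjjjaajjjRj ⇒ jjjjjaajjjjj   [R -> j]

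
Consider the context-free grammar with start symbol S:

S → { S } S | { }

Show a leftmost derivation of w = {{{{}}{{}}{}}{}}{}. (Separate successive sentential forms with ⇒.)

S ⇒ {S}S ⇒ {{S}S}S ⇒ {{{S}S}S}S ⇒ {{{{}}S}S}S ⇒ {{{{}}{S}S}S}S ⇒ {{{{}}{{}}S}S}S ⇒ {{{{}}{{}}{}}S}S ⇒ {{{{}}{{}}{}}{}}S ⇒ {{{{}}{{}}{}}{}}{}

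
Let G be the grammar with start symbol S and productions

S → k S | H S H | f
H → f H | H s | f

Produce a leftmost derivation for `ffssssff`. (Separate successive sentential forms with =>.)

S=>HSH=>HsSH=>HssSH=>HsssSH=>fHsssSH=>fHssssSH=>ffssssSH=>ffssssfH=>ffssssff

S => HSH   [S → H S H]
HSH => HsSH   [H → H s]
HsSH => HssSH   [H → H s]
HssSH => HsssSH   [H → H s]
HsssSH => fHsssSH   [H → f H]
fHsssSH => fHssssSH   [H → H s]
fHssssSH => ffssssSH   [H → f]
ffssssSH => ffssssfH   [S → f]
ffssssfH => ffssssff   [H → f]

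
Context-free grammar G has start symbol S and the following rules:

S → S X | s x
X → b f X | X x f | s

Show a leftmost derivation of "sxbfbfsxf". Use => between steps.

S => SX => sxX => sxbfX => sxbfXxf => sxbfbfXxf => sxbfbfsxf

S => SX   [S → S X]
SX => sxX   [S → s x]
sxX => sxbfX   [X → b f X]
sxbfX => sxbfXxf   [X → X x f]
sxbfXxf => sxbfbfXxf   [X → b f X]
sxbfbfXxf => sxbfbfsxf   [X → s]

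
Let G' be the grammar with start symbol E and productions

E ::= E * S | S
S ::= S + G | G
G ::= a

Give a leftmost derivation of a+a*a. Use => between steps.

E => E*S   [E ::= E * S]
E*S => S*S   [E ::= S]
S*S => S+G*S   [S ::= S + G]
S+G*S => G+G*S   [S ::= G]
G+G*S => a+G*S   [G ::= a]
a+G*S => a+a*S   [G ::= a]
a+a*S => a+a*G   [S ::= G]
a+a*G => a+a*a   [G ::= a]

E => E*S => S*S => S+G*S => G+G*S => a+G*S => a+a*S => a+a*G => a+a*a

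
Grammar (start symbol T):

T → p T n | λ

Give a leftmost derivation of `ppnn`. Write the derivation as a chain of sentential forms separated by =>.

T => pTn   [T → p T n]
pTn => ppTnn   [T → p T n]
ppTnn => ppnn   [T → λ]

T => pTn => ppTnn => ppnn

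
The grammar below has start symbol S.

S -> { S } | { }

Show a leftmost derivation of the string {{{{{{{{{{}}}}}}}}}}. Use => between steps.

S => {S}   [S -> { S }]
{S} => {{S}}   [S -> { S }]
{{S}} => {{{S}}}   [S -> { S }]
{{{S}}} => {{{{S}}}}   [S -> { S }]
{{{{S}}}} => {{{{{S}}}}}   [S -> { S }]
{{{{{S}}}}} => {{{{{{S}}}}}}   [S -> { S }]
{{{{{{S}}}}}} => {{{{{{{S}}}}}}}   [S -> { S }]
{{{{{{{S}}}}}}} => {{{{{{{{S}}}}}}}}   [S -> { S }]
{{{{{{{{S}}}}}}}} => {{{{{{{{{S}}}}}}}}}   [S -> { S }]
{{{{{{{{{S}}}}}}}}} => {{{{{{{{{{}}}}}}}}}}   [S -> { }]

S => {S} => {{S}} => {{{S}}} => {{{{S}}}} => {{{{{S}}}}} => {{{{{{S}}}}}} => {{{{{{{S}}}}}}} => {{{{{{{{S}}}}}}}} => {{{{{{{{{S}}}}}}}}} => {{{{{{{{{{}}}}}}}}}}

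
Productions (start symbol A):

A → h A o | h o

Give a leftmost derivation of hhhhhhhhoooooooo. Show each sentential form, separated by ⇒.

A⇒hAo⇒hhAoo⇒hhhAooo⇒hhhhAoooo⇒hhhhhAooooo⇒hhhhhhAoooooo⇒hhhhhhhAooooooo⇒hhhhhhhhoooooooo

A ⇒ hAo   [A → h A o]
hAo ⇒ hhAoo   [A → h A o]
hhAoo ⇒ hhhAooo   [A → h A o]
hhhAooo ⇒ hhhhAoooo   [A → h A o]
hhhhAoooo ⇒ hhhhhAooooo   [A → h A o]
hhhhhAooooo ⇒ hhhhhhAoooooo   [A → h A o]
hhhhhhAoooooo ⇒ hhhhhhhAooooooo   [A → h A o]
hhhhhhhAooooooo ⇒ hhhhhhhhoooooooo   [A → h o]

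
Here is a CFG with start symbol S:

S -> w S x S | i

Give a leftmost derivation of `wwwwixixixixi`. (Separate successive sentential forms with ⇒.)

S ⇒ wSxS ⇒ wwSxSxS ⇒ wwwSxSxSxS ⇒ wwwwSxSxSxSxS ⇒ wwwwixSxSxSxS ⇒ wwwwixixSxSxS ⇒ wwwwixixixSxS ⇒ wwwwixixixixS ⇒ wwwwixixixixi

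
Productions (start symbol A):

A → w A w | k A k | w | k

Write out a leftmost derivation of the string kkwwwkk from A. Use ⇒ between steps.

A⇒kAk⇒kkAkk⇒kkwAwkk⇒kkwwwkk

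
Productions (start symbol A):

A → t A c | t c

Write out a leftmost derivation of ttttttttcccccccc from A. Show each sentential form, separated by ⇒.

A ⇒ tAc   [A → t A c]
tAc ⇒ ttAcc   [A → t A c]
ttAcc ⇒ tttAccc   [A → t A c]
tttAccc ⇒ ttttAcccc   [A → t A c]
ttttAcccc ⇒ tttttAccccc   [A → t A c]
tttttAccccc ⇒ ttttttAcccccc   [A → t A c]
ttttttAcccccc ⇒ tttttttAccccccc   [A → t A c]
tttttttAccccccc ⇒ ttttttttcccccccc   [A → t c]

A ⇒ tAc ⇒ ttAcc ⇒ tttAccc ⇒ ttttAcccc ⇒ tttttAccccc ⇒ ttttttAcccccc ⇒ tttttttAccccccc ⇒ ttttttttcccccccc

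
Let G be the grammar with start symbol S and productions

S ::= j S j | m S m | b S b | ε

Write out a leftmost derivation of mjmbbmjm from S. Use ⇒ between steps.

S ⇒ mSm   [S ::= m S m]
mSm ⇒ mjSjm   [S ::= j S j]
mjSjm ⇒ mjmSmjm   [S ::= m S m]
mjmSmjm ⇒ mjmbSbmjm   [S ::= b S b]
mjmbSbmjm ⇒ mjmbbmjm   [S ::= ε]

S ⇒ mSm ⇒ mjSjm ⇒ mjmSmjm ⇒ mjmbSbmjm ⇒ mjmbbmjm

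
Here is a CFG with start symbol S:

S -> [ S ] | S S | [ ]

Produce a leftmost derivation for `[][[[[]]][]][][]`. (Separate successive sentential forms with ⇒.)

S ⇒ SS ⇒ SSS ⇒ []SS ⇒ [][S]S ⇒ [][SS]S ⇒ [][[S]S]S ⇒ [][[[S]]S]S ⇒ [][[[[]]]S]S ⇒ [][[[[]]][]]S ⇒ [][[[[]]][]]SS ⇒ [][[[[]]][]][]S ⇒ [][[[[]]][]][][]

S ⇒ SS   [S -> S S]
SS ⇒ SSS   [S -> S S]
SSS ⇒ []SS   [S -> [ ]]
[]SS ⇒ [][S]S   [S -> [ S ]]
[][S]S ⇒ [][SS]S   [S -> S S]
[][SS]S ⇒ [][[S]S]S   [S -> [ S ]]
[][[S]S]S ⇒ [][[[S]]S]S   [S -> [ S ]]
[][[[S]]S]S ⇒ [][[[[]]]S]S   [S -> [ ]]
[][[[[]]]S]S ⇒ [][[[[]]][]]S   [S -> [ ]]
[][[[[]]][]]S ⇒ [][[[[]]][]]SS   [S -> S S]
[][[[[]]][]]SS ⇒ [][[[[]]][]][]S   [S -> [ ]]
[][[[[]]][]][]S ⇒ [][[[[]]][]][][]   [S -> [ ]]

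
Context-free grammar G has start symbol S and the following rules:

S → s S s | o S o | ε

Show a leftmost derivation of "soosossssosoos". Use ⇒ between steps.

S ⇒ sSs ⇒ soSos ⇒ sooSoos ⇒ soosSsoos ⇒ soosoSosoos ⇒ soososSsosoos ⇒ soosossSssosoos ⇒ soosossssosoos

S ⇒ sSs   [S → s S s]
sSs ⇒ soSos   [S → o S o]
soSos ⇒ sooSoos   [S → o S o]
sooSoos ⇒ soosSsoos   [S → s S s]
soosSsoos ⇒ soosoSosoos   [S → o S o]
soosoSosoos ⇒ soososSsosoos   [S → s S s]
soososSsosoos ⇒ soosossSssosoos   [S → s S s]
soosossSssosoos ⇒ soosossssosoos   [S → ε]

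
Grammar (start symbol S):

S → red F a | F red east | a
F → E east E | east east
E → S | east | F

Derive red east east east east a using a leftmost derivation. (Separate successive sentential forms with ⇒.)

S ⇒ red F a ⇒ red E east E a ⇒ red F east E a ⇒ red east east east E a ⇒ red east east east east a

S ⇒ red F a   [S → red F a]
red F a ⇒ red E east E a   [F → E east E]
red E east E a ⇒ red F east E a   [E → F]
red F east E a ⇒ red east east east E a   [F → east east]
red east east east E a ⇒ red east east east east a   [E → east]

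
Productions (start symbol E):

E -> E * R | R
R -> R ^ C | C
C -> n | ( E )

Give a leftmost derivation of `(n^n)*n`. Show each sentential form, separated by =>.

E => E*R => R*R => C*R => (E)*R => (R)*R => (R^C)*R => (C^C)*R => (n^C)*R => (n^n)*R => (n^n)*C => (n^n)*n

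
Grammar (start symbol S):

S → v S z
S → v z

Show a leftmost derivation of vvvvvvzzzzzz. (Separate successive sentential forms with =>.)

S => vSz => vvSzz => vvvSzzz => vvvvSzzzz => vvvvvSzzzzz => vvvvvvzzzzzz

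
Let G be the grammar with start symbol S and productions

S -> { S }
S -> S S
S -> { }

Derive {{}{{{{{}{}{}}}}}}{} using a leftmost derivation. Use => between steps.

S => SS   [S -> S S]
SS => {S}S   [S -> { S }]
{S}S => {SS}S   [S -> S S]
{SS}S => {{}S}S   [S -> { }]
{{}S}S => {{}{S}}S   [S -> { S }]
{{}{S}}S => {{}{{S}}}S   [S -> { S }]
{{}{{S}}}S => {{}{{{S}}}}S   [S -> { S }]
{{}{{{S}}}}S => {{}{{{{S}}}}}S   [S -> { S }]
{{}{{{{S}}}}}S => {{}{{{{SS}}}}}S   [S -> S S]
{{}{{{{SS}}}}}S => {{}{{{{{}S}}}}}S   [S -> { }]
{{}{{{{{}S}}}}}S => {{}{{{{{}SS}}}}}S   [S -> S S]
{{}{{{{{}SS}}}}}S => {{}{{{{{}{}S}}}}}S   [S -> { }]
{{}{{{{{}{}S}}}}}S => {{}{{{{{}{}{}}}}}}S   [S -> { }]
{{}{{{{{}{}{}}}}}}S => {{}{{{{{}{}{}}}}}}{}   [S -> { }]

S=>SS=>{S}S=>{SS}S=>{{}S}S=>{{}{S}}S=>{{}{{S}}}S=>{{}{{{S}}}}S=>{{}{{{{S}}}}}S=>{{}{{{{SS}}}}}S=>{{}{{{{{}S}}}}}S=>{{}{{{{{}SS}}}}}S=>{{}{{{{{}{}S}}}}}S=>{{}{{{{{}{}{}}}}}}S=>{{}{{{{{}{}{}}}}}}{}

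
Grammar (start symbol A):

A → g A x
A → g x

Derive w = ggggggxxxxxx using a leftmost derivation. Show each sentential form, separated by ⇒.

A⇒gAx⇒ggAxx⇒gggAxxx⇒ggggAxxxx⇒gggggAxxxxx⇒ggggggxxxxxx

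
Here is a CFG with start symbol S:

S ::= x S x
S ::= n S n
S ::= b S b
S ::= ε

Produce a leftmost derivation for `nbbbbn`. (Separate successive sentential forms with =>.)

S => nSn => nbSbn => nbbSbbn => nbbbbn

S => nSn   [S ::= n S n]
nSn => nbSbn   [S ::= b S b]
nbSbn => nbbSbbn   [S ::= b S b]
nbbSbbn => nbbbbn   [S ::= ε]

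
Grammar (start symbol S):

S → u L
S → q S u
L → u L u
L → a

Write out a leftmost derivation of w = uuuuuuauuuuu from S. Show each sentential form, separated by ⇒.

S ⇒ uL ⇒ uuLu ⇒ uuuLuu ⇒ uuuuLuuu ⇒ uuuuuLuuuu ⇒ uuuuuuLuuuuu ⇒ uuuuuuauuuuu

S ⇒ uL   [S → u L]
uL ⇒ uuLu   [L → u L u]
uuLu ⇒ uuuLuu   [L → u L u]
uuuLuu ⇒ uuuuLuuu   [L → u L u]
uuuuLuuu ⇒ uuuuuLuuuu   [L → u L u]
uuuuuLuuuu ⇒ uuuuuuLuuuuu   [L → u L u]
uuuuuuLuuuuu ⇒ uuuuuuauuuuu   [L → a]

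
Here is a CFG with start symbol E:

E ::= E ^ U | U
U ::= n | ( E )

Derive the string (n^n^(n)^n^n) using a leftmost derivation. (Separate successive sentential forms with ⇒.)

E ⇒ U ⇒ (E) ⇒ (E^U) ⇒ (E^U^U) ⇒ (E^U^U^U) ⇒ (E^U^U^U^U) ⇒ (U^U^U^U^U) ⇒ (n^U^U^U^U) ⇒ (n^n^U^U^U) ⇒ (n^n^(E)^U^U) ⇒ (n^n^(U)^U^U) ⇒ (n^n^(n)^U^U) ⇒ (n^n^(n)^n^U) ⇒ (n^n^(n)^n^n)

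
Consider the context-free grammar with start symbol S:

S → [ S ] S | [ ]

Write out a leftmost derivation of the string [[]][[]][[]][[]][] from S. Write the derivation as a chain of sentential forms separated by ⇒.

S⇒[S]S⇒[[]]S⇒[[]][S]S⇒[[]][[]]S⇒[[]][[]][S]S⇒[[]][[]][[]]S⇒[[]][[]][[]][S]S⇒[[]][[]][[]][[]]S⇒[[]][[]][[]][[]][]

S ⇒ [S]S   [S → [ S ] S]
[S]S ⇒ [[]]S   [S → [ ]]
[[]]S ⇒ [[]][S]S   [S → [ S ] S]
[[]][S]S ⇒ [[]][[]]S   [S → [ ]]
[[]][[]]S ⇒ [[]][[]][S]S   [S → [ S ] S]
[[]][[]][S]S ⇒ [[]][[]][[]]S   [S → [ ]]
[[]][[]][[]]S ⇒ [[]][[]][[]][S]S   [S → [ S ] S]
[[]][[]][[]][S]S ⇒ [[]][[]][[]][[]]S   [S → [ ]]
[[]][[]][[]][[]]S ⇒ [[]][[]][[]][[]][]   [S → [ ]]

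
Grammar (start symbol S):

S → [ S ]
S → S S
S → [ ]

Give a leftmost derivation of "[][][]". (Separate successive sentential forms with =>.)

S => SS   [S → S S]
SS => []S   [S → [ ]]
[]S => []SS   [S → S S]
[]SS => [][]S   [S → [ ]]
[][]S => [][][]   [S → [ ]]

S => SS => []S => []SS => [][]S => [][][]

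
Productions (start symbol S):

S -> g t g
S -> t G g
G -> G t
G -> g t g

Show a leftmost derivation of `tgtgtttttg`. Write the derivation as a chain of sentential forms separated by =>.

S => tGg => tGtg => tGttg => tGtttg => tGttttg => tGtttttg => tgtgtttttg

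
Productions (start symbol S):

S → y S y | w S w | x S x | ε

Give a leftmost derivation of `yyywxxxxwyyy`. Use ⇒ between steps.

S ⇒ ySy   [S → y S y]
ySy ⇒ yySyy   [S → y S y]
yySyy ⇒ yyySyyy   [S → y S y]
yyySyyy ⇒ yyywSwyyy   [S → w S w]
yyywSwyyy ⇒ yyywxSxwyyy   [S → x S x]
yyywxSxwyyy ⇒ yyywxxSxxwyyy   [S → x S x]
yyywxxSxxwyyy ⇒ yyywxxxxwyyy   [S → ε]

S⇒ySy⇒yySyy⇒yyySyyy⇒yyywSwyyy⇒yyywxSxwyyy⇒yyywxxSxxwyyy⇒yyywxxxxwyyy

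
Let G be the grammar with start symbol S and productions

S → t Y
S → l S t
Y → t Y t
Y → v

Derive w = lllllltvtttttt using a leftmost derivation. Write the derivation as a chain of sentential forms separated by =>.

S=>lSt=>llStt=>lllSttt=>llllStttt=>lllllSttttt=>llllllStttttt=>lllllltYtttttt=>lllllltvtttttt

S => lSt   [S → l S t]
lSt => llStt   [S → l S t]
llStt => lllSttt   [S → l S t]
lllSttt => llllStttt   [S → l S t]
llllStttt => lllllSttttt   [S → l S t]
lllllSttttt => llllllStttttt   [S → l S t]
llllllStttttt => lllllltYtttttt   [S → t Y]
lllllltYtttttt => lllllltvtttttt   [Y → v]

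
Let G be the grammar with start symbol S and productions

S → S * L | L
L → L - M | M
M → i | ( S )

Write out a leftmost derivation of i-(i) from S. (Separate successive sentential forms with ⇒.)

S ⇒ L ⇒ L-M ⇒ M-M ⇒ i-M ⇒ i-(S) ⇒ i-(L) ⇒ i-(M) ⇒ i-(i)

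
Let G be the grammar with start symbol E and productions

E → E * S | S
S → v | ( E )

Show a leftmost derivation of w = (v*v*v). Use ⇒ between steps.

E ⇒ S   [E → S]
S ⇒ (E)   [S → ( E )]
(E) ⇒ (E*S)   [E → E * S]
(E*S) ⇒ (E*S*S)   [E → E * S]
(E*S*S) ⇒ (S*S*S)   [E → S]
(S*S*S) ⇒ (v*S*S)   [S → v]
(v*S*S) ⇒ (v*v*S)   [S → v]
(v*v*S) ⇒ (v*v*v)   [S → v]

E ⇒ S ⇒ (E) ⇒ (E*S) ⇒ (E*S*S) ⇒ (S*S*S) ⇒ (v*S*S) ⇒ (v*v*S) ⇒ (v*v*v)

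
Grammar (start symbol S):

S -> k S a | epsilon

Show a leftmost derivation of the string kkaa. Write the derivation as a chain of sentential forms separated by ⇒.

S ⇒ kSa ⇒ kkSaa ⇒ kkaa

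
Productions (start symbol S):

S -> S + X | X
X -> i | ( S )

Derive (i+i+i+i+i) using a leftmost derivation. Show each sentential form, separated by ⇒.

S ⇒ X ⇒ (S) ⇒ (S+X) ⇒ (S+X+X) ⇒ (S+X+X+X) ⇒ (S+X+X+X+X) ⇒ (X+X+X+X+X) ⇒ (i+X+X+X+X) ⇒ (i+i+X+X+X) ⇒ (i+i+i+X+X) ⇒ (i+i+i+i+X) ⇒ (i+i+i+i+i)

S ⇒ X   [S -> X]
X ⇒ (S)   [X -> ( S )]
(S) ⇒ (S+X)   [S -> S + X]
(S+X) ⇒ (S+X+X)   [S -> S + X]
(S+X+X) ⇒ (S+X+X+X)   [S -> S + X]
(S+X+X+X) ⇒ (S+X+X+X+X)   [S -> S + X]
(S+X+X+X+X) ⇒ (X+X+X+X+X)   [S -> X]
(X+X+X+X+X) ⇒ (i+X+X+X+X)   [X -> i]
(i+X+X+X+X) ⇒ (i+i+X+X+X)   [X -> i]
(i+i+X+X+X) ⇒ (i+i+i+X+X)   [X -> i]
(i+i+i+X+X) ⇒ (i+i+i+i+X)   [X -> i]
(i+i+i+i+X) ⇒ (i+i+i+i+i)   [X -> i]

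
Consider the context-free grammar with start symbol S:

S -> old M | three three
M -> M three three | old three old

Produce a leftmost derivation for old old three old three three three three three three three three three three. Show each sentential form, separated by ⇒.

S ⇒ old M ⇒ old M three three ⇒ old M three three three three ⇒ old M three three three three three three ⇒ old M three three three three three three three three ⇒ old M three three three three three three three three three three ⇒ old old three old three three three three three three three three three three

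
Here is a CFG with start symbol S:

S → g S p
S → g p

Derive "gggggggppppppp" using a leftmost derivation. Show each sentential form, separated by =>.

S=>gSp=>ggSpp=>gggSppp=>ggggSpppp=>gggggSppppp=>ggggggSpppppp=>gggggggppppppp

S => gSp   [S → g S p]
gSp => ggSpp   [S → g S p]
ggSpp => gggSppp   [S → g S p]
gggSppp => ggggSpppp   [S → g S p]
ggggSpppp => gggggSppppp   [S → g S p]
gggggSppppp => ggggggSpppppp   [S → g S p]
ggggggSpppppp => gggggggppppppp   [S → g p]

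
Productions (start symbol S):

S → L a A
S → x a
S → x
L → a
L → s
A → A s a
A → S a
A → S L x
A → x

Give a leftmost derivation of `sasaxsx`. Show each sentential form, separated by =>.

S => LaA => saA => saSLx => saLaALx => sasaALx => sasaxLx => sasaxsx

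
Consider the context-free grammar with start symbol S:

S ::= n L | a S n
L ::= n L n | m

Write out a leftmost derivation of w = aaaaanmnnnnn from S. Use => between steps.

S=>aSn=>aaSnn=>aaaSnnn=>aaaaSnnnn=>aaaaaSnnnnn=>aaaaanLnnnnn=>aaaaanmnnnnn

S => aSn   [S ::= a S n]
aSn => aaSnn   [S ::= a S n]
aaSnn => aaaSnnn   [S ::= a S n]
aaaSnnn => aaaaSnnnn   [S ::= a S n]
aaaaSnnnn => aaaaaSnnnnn   [S ::= a S n]
aaaaaSnnnnn => aaaaanLnnnnn   [S ::= n L]
aaaaanLnnnnn => aaaaanmnnnnn   [L ::= m]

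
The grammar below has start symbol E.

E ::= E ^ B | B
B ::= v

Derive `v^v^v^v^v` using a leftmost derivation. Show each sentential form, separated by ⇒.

E ⇒ E^B   [E ::= E ^ B]
E^B ⇒ E^B^B   [E ::= E ^ B]
E^B^B ⇒ E^B^B^B   [E ::= E ^ B]
E^B^B^B ⇒ E^B^B^B^B   [E ::= E ^ B]
E^B^B^B^B ⇒ B^B^B^B^B   [E ::= B]
B^B^B^B^B ⇒ v^B^B^B^B   [B ::= v]
v^B^B^B^B ⇒ v^v^B^B^B   [B ::= v]
v^v^B^B^B ⇒ v^v^v^B^B   [B ::= v]
v^v^v^B^B ⇒ v^v^v^v^B   [B ::= v]
v^v^v^v^B ⇒ v^v^v^v^v   [B ::= v]

E⇒E^B⇒E^B^B⇒E^B^B^B⇒E^B^B^B^B⇒B^B^B^B^B⇒v^B^B^B^B⇒v^v^B^B^B⇒v^v^v^B^B⇒v^v^v^v^B⇒v^v^v^v^v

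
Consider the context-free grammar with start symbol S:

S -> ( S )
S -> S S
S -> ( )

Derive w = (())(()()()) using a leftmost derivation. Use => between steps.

S => SS   [S -> S S]
SS => (S)S   [S -> ( S )]
(S)S => (())S   [S -> ( )]
(())S => (())(S)   [S -> ( S )]
(())(S) => (())(SS)   [S -> S S]
(())(SS) => (())(SSS)   [S -> S S]
(())(SSS) => (())(()SS)   [S -> ( )]
(())(()SS) => (())(()()S)   [S -> ( )]
(())(()()S) => (())(()()())   [S -> ( )]

S => SS => (S)S => (())S => (())(S) => (())(SS) => (())(SSS) => (())(()SS) => (())(()()S) => (())(()()())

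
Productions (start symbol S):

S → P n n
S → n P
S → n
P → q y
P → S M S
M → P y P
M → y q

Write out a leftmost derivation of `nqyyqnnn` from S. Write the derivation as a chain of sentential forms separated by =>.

S=>Pnn=>SMSnn=>nPMSnn=>nqyMSnn=>nqyyqSnn=>nqyyqnnn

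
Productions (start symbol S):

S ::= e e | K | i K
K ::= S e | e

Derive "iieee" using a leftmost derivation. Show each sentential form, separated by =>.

S => iK => iSe => iiKe => iiSee => iiKee => iieee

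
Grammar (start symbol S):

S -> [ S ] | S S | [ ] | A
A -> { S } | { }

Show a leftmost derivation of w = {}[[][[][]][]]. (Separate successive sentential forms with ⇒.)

S ⇒ SS   [S -> S S]
SS ⇒ AS   [S -> A]
AS ⇒ {}S   [A -> { }]
{}S ⇒ {}[S]   [S -> [ S ]]
{}[S] ⇒ {}[SS]   [S -> S S]
{}[SS] ⇒ {}[[]S]   [S -> [ ]]
{}[[]S] ⇒ {}[[]SS]   [S -> S S]
{}[[]SS] ⇒ {}[[][S]S]   [S -> [ S ]]
{}[[][S]S] ⇒ {}[[][SS]S]   [S -> S S]
{}[[][SS]S] ⇒ {}[[][[]S]S]   [S -> [ ]]
{}[[][[]S]S] ⇒ {}[[][[][]]S]   [S -> [ ]]
{}[[][[][]]S] ⇒ {}[[][[][]][]]   [S -> [ ]]

S ⇒ SS ⇒ AS ⇒ {}S ⇒ {}[S] ⇒ {}[SS] ⇒ {}[[]S] ⇒ {}[[]SS] ⇒ {}[[][S]S] ⇒ {}[[][SS]S] ⇒ {}[[][[]S]S] ⇒ {}[[][[][]]S] ⇒ {}[[][[][]][]]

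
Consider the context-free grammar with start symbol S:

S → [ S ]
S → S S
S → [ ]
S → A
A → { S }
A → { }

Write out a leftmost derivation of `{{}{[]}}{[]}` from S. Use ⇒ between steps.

S ⇒ SS   [S → S S]
SS ⇒ AS   [S → A]
AS ⇒ {S}S   [A → { S }]
{S}S ⇒ {SS}S   [S → S S]
{SS}S ⇒ {AS}S   [S → A]
{AS}S ⇒ {{}S}S   [A → { }]
{{}S}S ⇒ {{}A}S   [S → A]
{{}A}S ⇒ {{}{S}}S   [A → { S }]
{{}{S}}S ⇒ {{}{[]}}S   [S → [ ]]
{{}{[]}}S ⇒ {{}{[]}}A   [S → A]
{{}{[]}}A ⇒ {{}{[]}}{S}   [A → { S }]
{{}{[]}}{S} ⇒ {{}{[]}}{[]}   [S → [ ]]

S ⇒ SS ⇒ AS ⇒ {S}S ⇒ {SS}S ⇒ {AS}S ⇒ {{}S}S ⇒ {{}A}S ⇒ {{}{S}}S ⇒ {{}{[]}}S ⇒ {{}{[]}}A ⇒ {{}{[]}}{S} ⇒ {{}{[]}}{[]}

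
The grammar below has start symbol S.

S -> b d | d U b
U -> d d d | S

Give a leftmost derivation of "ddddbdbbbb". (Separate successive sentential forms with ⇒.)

S⇒dUb⇒dSb⇒ddUbb⇒ddSbb⇒dddUbbb⇒dddSbbb⇒ddddUbbbb⇒ddddSbbbb⇒ddddbdbbbb

S ⇒ dUb   [S -> d U b]
dUb ⇒ dSb   [U -> S]
dSb ⇒ ddUbb   [S -> d U b]
ddUbb ⇒ ddSbb   [U -> S]
ddSbb ⇒ dddUbbb   [S -> d U b]
dddUbbb ⇒ dddSbbb   [U -> S]
dddSbbb ⇒ ddddUbbbb   [S -> d U b]
ddddUbbbb ⇒ ddddSbbbb   [U -> S]
ddddSbbbb ⇒ ddddbdbbbb   [S -> b d]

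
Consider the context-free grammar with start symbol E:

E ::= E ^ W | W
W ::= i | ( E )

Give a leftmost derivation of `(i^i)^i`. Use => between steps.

E => E^W   [E ::= E ^ W]
E^W => W^W   [E ::= W]
W^W => (E)^W   [W ::= ( E )]
(E)^W => (E^W)^W   [E ::= E ^ W]
(E^W)^W => (W^W)^W   [E ::= W]
(W^W)^W => (i^W)^W   [W ::= i]
(i^W)^W => (i^i)^W   [W ::= i]
(i^i)^W => (i^i)^i   [W ::= i]

E => E^W => W^W => (E)^W => (E^W)^W => (W^W)^W => (i^W)^W => (i^i)^W => (i^i)^i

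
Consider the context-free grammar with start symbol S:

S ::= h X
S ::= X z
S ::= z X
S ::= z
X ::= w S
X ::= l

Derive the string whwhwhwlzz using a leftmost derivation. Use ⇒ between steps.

S ⇒ Xz   [S ::= X z]
Xz ⇒ wSz   [X ::= w S]
wSz ⇒ whXz   [S ::= h X]
whXz ⇒ whwSz   [X ::= w S]
whwSz ⇒ whwhXz   [S ::= h X]
whwhXz ⇒ whwhwSz   [X ::= w S]
whwhwSz ⇒ whwhwhXz   [S ::= h X]
whwhwhXz ⇒ whwhwhwSz   [X ::= w S]
whwhwhwSz ⇒ whwhwhwXzz   [S ::= X z]
whwhwhwXzz ⇒ whwhwhwlzz   [X ::= l]

S⇒Xz⇒wSz⇒whXz⇒whwSz⇒whwhXz⇒whwhwSz⇒whwhwhXz⇒whwhwhwSz⇒whwhwhwXzz⇒whwhwhwlzz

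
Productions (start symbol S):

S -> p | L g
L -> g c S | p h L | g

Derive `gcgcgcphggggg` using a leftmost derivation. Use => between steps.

S => Lg   [S -> L g]
Lg => gcSg   [L -> g c S]
gcSg => gcLgg   [S -> L g]
gcLgg => gcgcSgg   [L -> g c S]
gcgcSgg => gcgcLggg   [S -> L g]
gcgcLggg => gcgcgcSggg   [L -> g c S]
gcgcgcSggg => gcgcgcLgggg   [S -> L g]
gcgcgcLgggg => gcgcgcphLgggg   [L -> p h L]
gcgcgcphLgggg => gcgcgcphggggg   [L -> g]

S=>Lg=>gcSg=>gcLgg=>gcgcSgg=>gcgcLggg=>gcgcgcSggg=>gcgcgcLgggg=>gcgcgcphLgggg=>gcgcgcphggggg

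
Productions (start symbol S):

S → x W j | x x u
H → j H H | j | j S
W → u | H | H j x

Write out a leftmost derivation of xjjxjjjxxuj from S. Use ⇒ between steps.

S⇒xWj⇒xHj⇒xjHHj⇒xjjSHj⇒xjjxWjHj⇒xjjxHjHj⇒xjjxjjHj⇒xjjxjjjSj⇒xjjxjjjxxuj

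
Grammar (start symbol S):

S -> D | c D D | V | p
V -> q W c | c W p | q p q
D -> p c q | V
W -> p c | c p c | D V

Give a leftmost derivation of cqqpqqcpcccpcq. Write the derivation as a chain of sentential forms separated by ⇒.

S ⇒ cDD   [S -> c D D]
cDD ⇒ cVD   [D -> V]
cVD ⇒ cqWcD   [V -> q W c]
cqWcD ⇒ cqDVcD   [W -> D V]
cqDVcD ⇒ cqVVcD   [D -> V]
cqVVcD ⇒ cqqpqVcD   [V -> q p q]
cqqpqVcD ⇒ cqqpqqWccD   [V -> q W c]
cqqpqqWccD ⇒ cqqpqqcpcccD   [W -> c p c]
cqqpqqcpcccD ⇒ cqqpqqcpcccpcq   [D -> p c q]

S ⇒ cDD ⇒ cVD ⇒ cqWcD ⇒ cqDVcD ⇒ cqVVcD ⇒ cqqpqVcD ⇒ cqqpqqWccD ⇒ cqqpqqcpcccD ⇒ cqqpqqcpcccpcq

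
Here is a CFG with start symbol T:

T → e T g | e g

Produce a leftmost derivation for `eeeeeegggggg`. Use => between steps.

T => eTg => eeTgg => eeeTggg => eeeeTgggg => eeeeeTggggg => eeeeeegggggg

T => eTg   [T → e T g]
eTg => eeTgg   [T → e T g]
eeTgg => eeeTggg   [T → e T g]
eeeTggg => eeeeTgggg   [T → e T g]
eeeeTgggg => eeeeeTggggg   [T → e T g]
eeeeeTggggg => eeeeeegggggg   [T → e g]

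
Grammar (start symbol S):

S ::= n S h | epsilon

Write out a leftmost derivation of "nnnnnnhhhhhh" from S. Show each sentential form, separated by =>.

S => nSh => nnShh => nnnShhh => nnnnShhhh => nnnnnShhhhh => nnnnnnShhhhhh => nnnnnnhhhhhh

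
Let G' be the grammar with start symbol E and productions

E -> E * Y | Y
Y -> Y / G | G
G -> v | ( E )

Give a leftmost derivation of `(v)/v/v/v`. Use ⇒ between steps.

E⇒Y⇒Y/G⇒Y/G/G⇒Y/G/G/G⇒G/G/G/G⇒(E)/G/G/G⇒(Y)/G/G/G⇒(G)/G/G/G⇒(v)/G/G/G⇒(v)/v/G/G⇒(v)/v/v/G⇒(v)/v/v/v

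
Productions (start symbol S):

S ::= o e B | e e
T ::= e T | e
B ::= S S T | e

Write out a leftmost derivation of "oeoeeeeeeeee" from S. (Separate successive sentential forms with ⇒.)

S ⇒ oeB ⇒ oeSST ⇒ oeoeBST ⇒ oeoeSSTST ⇒ oeoeeeSTST ⇒ oeoeeeeeTST ⇒ oeoeeeeeeST ⇒ oeoeeeeeeeeT ⇒ oeoeeeeeeeee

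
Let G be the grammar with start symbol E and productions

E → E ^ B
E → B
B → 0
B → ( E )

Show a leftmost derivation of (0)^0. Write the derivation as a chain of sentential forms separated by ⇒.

E ⇒ E^B ⇒ B^B ⇒ (E)^B ⇒ (B)^B ⇒ (0)^B ⇒ (0)^0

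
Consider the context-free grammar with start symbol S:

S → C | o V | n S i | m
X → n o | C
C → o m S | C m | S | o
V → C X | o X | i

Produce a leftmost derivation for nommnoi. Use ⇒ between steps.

S ⇒ nSi ⇒ noVi ⇒ noCXi ⇒ noCmXi ⇒ noSmXi ⇒ nommXi ⇒ nommnoi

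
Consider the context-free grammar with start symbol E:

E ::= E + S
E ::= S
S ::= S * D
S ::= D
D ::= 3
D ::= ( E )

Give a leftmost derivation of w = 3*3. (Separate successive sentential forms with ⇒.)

E⇒S⇒S*D⇒D*D⇒3*D⇒3*3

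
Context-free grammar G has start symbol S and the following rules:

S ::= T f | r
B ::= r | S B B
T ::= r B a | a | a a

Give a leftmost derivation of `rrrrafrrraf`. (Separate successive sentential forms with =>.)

S => Tf   [S ::= T f]
Tf => rBaf   [T ::= r B a]
rBaf => rSBBaf   [B ::= S B B]
rSBBaf => rrBBaf   [S ::= r]
rrBBaf => rrSBBBaf   [B ::= S B B]
rrSBBBaf => rrTfBBBaf   [S ::= T f]
rrTfBBBaf => rrrBafBBBaf   [T ::= r B a]
rrrBafBBBaf => rrrrafBBBaf   [B ::= r]
rrrrafBBBaf => rrrrafrBBaf   [B ::= r]
rrrrafrBBaf => rrrrafrrBaf   [B ::= r]
rrrrafrrBaf => rrrrafrrraf   [B ::= r]

S=>Tf=>rBaf=>rSBBaf=>rrBBaf=>rrSBBBaf=>rrTfBBBaf=>rrrBafBBBaf=>rrrrafBBBaf=>rrrrafrBBaf=>rrrrafrrBaf=>rrrrafrrraf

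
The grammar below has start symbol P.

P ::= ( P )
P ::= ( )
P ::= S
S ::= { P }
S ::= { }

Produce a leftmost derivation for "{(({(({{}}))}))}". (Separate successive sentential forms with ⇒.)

P ⇒ S ⇒ {P} ⇒ {(P)} ⇒ {((P))} ⇒ {((S))} ⇒ {(({P}))} ⇒ {(({(P)}))} ⇒ {(({((P))}))} ⇒ {(({((S))}))} ⇒ {(({(({P}))}))} ⇒ {(({(({S}))}))} ⇒ {(({(({{}}))}))}

P ⇒ S   [P ::= S]
S ⇒ {P}   [S ::= { P }]
{P} ⇒ {(P)}   [P ::= ( P )]
{(P)} ⇒ {((P))}   [P ::= ( P )]
{((P))} ⇒ {((S))}   [P ::= S]
{((S))} ⇒ {(({P}))}   [S ::= { P }]
{(({P}))} ⇒ {(({(P)}))}   [P ::= ( P )]
{(({(P)}))} ⇒ {(({((P))}))}   [P ::= ( P )]
{(({((P))}))} ⇒ {(({((S))}))}   [P ::= S]
{(({((S))}))} ⇒ {(({(({P}))}))}   [S ::= { P }]
{(({(({P}))}))} ⇒ {(({(({S}))}))}   [P ::= S]
{(({(({S}))}))} ⇒ {(({(({{}}))}))}   [S ::= { }]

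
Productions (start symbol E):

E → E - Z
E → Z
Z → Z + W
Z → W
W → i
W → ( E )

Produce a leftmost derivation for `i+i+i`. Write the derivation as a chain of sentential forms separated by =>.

E => Z   [E → Z]
Z => Z+W   [Z → Z + W]
Z+W => Z+W+W   [Z → Z + W]
Z+W+W => W+W+W   [Z → W]
W+W+W => i+W+W   [W → i]
i+W+W => i+i+W   [W → i]
i+i+W => i+i+i   [W → i]

E => Z => Z+W => Z+W+W => W+W+W => i+W+W => i+i+W => i+i+i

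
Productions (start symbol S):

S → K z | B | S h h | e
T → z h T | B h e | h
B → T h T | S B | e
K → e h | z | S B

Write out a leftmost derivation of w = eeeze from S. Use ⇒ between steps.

S ⇒ B   [S → B]
B ⇒ SB   [B → S B]
SB ⇒ eB   [S → e]
eB ⇒ eSB   [B → S B]
eSB ⇒ eKzB   [S → K z]
eKzB ⇒ eSBzB   [K → S B]
eSBzB ⇒ eeBzB   [S → e]
eeBzB ⇒ eeezB   [B → e]
eeezB ⇒ eeeze   [B → e]

S ⇒ B ⇒ SB ⇒ eB ⇒ eSB ⇒ eKzB ⇒ eSBzB ⇒ eeBzB ⇒ eeezB ⇒ eeeze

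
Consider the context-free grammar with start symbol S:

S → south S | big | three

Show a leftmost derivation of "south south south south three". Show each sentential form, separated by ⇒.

S ⇒ south S   [S → south S]
south S ⇒ south south S   [S → south S]
south south S ⇒ south south south S   [S → south S]
south south south S ⇒ south south south south S   [S → south S]
south south south south S ⇒ south south south south three   [S → three]

S ⇒ south S ⇒ south south S ⇒ south south south S ⇒ south south south south S ⇒ south south south south three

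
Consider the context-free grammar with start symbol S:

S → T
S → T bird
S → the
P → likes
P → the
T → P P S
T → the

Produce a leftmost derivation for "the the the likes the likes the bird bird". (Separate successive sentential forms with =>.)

S => T bird => P P S bird => the P S bird => the the S bird => the the T bird => the the P P S bird => the the the P S bird => the the the likes S bird => the the the likes T bird => the the the likes P P S bird => the the the likes the P S bird => the the the likes the likes S bird => the the the likes the likes T bird bird => the the the likes the likes the bird bird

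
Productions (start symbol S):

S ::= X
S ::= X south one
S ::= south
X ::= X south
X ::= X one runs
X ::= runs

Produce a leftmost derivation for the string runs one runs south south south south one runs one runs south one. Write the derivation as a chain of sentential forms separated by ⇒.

S ⇒ X south one ⇒ X one runs south one ⇒ X one runs one runs south one ⇒ X south one runs one runs south one ⇒ X south south one runs one runs south one ⇒ X south south south one runs one runs south one ⇒ X south south south south one runs one runs south one ⇒ X one runs south south south south one runs one runs south one ⇒ runs one runs south south south south one runs one runs south one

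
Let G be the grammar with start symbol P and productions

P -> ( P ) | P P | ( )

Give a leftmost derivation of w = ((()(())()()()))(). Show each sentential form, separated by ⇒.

P ⇒ PP ⇒ (P)P ⇒ ((P))P ⇒ ((PP))P ⇒ ((PPP))P ⇒ ((()PP))P ⇒ ((()PPP))P ⇒ ((()PPPP))P ⇒ ((()(P)PPP))P ⇒ ((()(())PPP))P ⇒ ((()(())()PP))P ⇒ ((()(())()()P))P ⇒ ((()(())()()()))P ⇒ ((()(())()()()))()

P ⇒ PP   [P -> P P]
PP ⇒ (P)P   [P -> ( P )]
(P)P ⇒ ((P))P   [P -> ( P )]
((P))P ⇒ ((PP))P   [P -> P P]
((PP))P ⇒ ((PPP))P   [P -> P P]
((PPP))P ⇒ ((()PP))P   [P -> ( )]
((()PP))P ⇒ ((()PPP))P   [P -> P P]
((()PPP))P ⇒ ((()PPPP))P   [P -> P P]
((()PPPP))P ⇒ ((()(P)PPP))P   [P -> ( P )]
((()(P)PPP))P ⇒ ((()(())PPP))P   [P -> ( )]
((()(())PPP))P ⇒ ((()(())()PP))P   [P -> ( )]
((()(())()PP))P ⇒ ((()(())()()P))P   [P -> ( )]
((()(())()()P))P ⇒ ((()(())()()()))P   [P -> ( )]
((()(())()()()))P ⇒ ((()(())()()()))()   [P -> ( )]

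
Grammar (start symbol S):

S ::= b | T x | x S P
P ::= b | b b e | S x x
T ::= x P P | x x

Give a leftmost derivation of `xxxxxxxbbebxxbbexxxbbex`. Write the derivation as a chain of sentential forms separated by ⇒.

S ⇒ Tx   [S ::= T x]
Tx ⇒ xPPx   [T ::= x P P]
xPPx ⇒ xSxxPx   [P ::= S x x]
xSxxPx ⇒ xTxxxPx   [S ::= T x]
xTxxxPx ⇒ xxPPxxxPx   [T ::= x P P]
xxPPxxxPx ⇒ xxSxxPxxxPx   [P ::= S x x]
xxSxxPxxxPx ⇒ xxxSPxxPxxxPx   [S ::= x S P]
xxxSPxxPxxxPx ⇒ xxxxSPPxxPxxxPx   [S ::= x S P]
xxxxSPPxxPxxxPx ⇒ xxxxTxPPxxPxxxPx   [S ::= T x]
xxxxTxPPxxPxxxPx ⇒ xxxxxxxPPxxPxxxPx   [T ::= x x]
xxxxxxxPPxxPxxxPx ⇒ xxxxxxxbbePxxPxxxPx   [P ::= b b e]
xxxxxxxbbePxxPxxxPx ⇒ xxxxxxxbbebxxPxxxPx   [P ::= b]
xxxxxxxbbebxxPxxxPx ⇒ xxxxxxxbbebxxbbexxxPx   [P ::= b b e]
xxxxxxxbbebxxbbexxxPx ⇒ xxxxxxxbbebxxbbexxxbbex   [P ::= b b e]

S ⇒ Tx ⇒ xPPx ⇒ xSxxPx ⇒ xTxxxPx ⇒ xxPPxxxPx ⇒ xxSxxPxxxPx ⇒ xxxSPxxPxxxPx ⇒ xxxxSPPxxPxxxPx ⇒ xxxxTxPPxxPxxxPx ⇒ xxxxxxxPPxxPxxxPx ⇒ xxxxxxxbbePxxPxxxPx ⇒ xxxxxxxbbebxxPxxxPx ⇒ xxxxxxxbbebxxbbexxxPx ⇒ xxxxxxxbbebxxbbexxxbbex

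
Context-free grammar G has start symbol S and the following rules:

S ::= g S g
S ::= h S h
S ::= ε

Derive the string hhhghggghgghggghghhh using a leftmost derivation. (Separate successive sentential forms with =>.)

S => hSh => hhShh => hhhShhh => hhhgSghhh => hhhghShghhh => hhhghgSghghhh => hhhghggSgghghhh => hhhghgggSggghghhh => hhhghggghShggghghhh => hhhghggghgSghggghghhh => hhhghggghgghggghghhh

S => hSh   [S ::= h S h]
hSh => hhShh   [S ::= h S h]
hhShh => hhhShhh   [S ::= h S h]
hhhShhh => hhhgSghhh   [S ::= g S g]
hhhgSghhh => hhhghShghhh   [S ::= h S h]
hhhghShghhh => hhhghgSghghhh   [S ::= g S g]
hhhghgSghghhh => hhhghggSgghghhh   [S ::= g S g]
hhhghggSgghghhh => hhhghgggSggghghhh   [S ::= g S g]
hhhghgggSggghghhh => hhhghggghShggghghhh   [S ::= h S h]
hhhghggghShggghghhh => hhhghggghgSghggghghhh   [S ::= g S g]
hhhghggghgSghggghghhh => hhhghggghgghggghghhh   [S ::= ε]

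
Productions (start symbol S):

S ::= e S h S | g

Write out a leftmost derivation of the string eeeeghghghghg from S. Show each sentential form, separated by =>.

S => eShS   [S ::= e S h S]
eShS => eeShShS   [S ::= e S h S]
eeShShS => eeeShShShS   [S ::= e S h S]
eeeShShShS => eeeeShShShShS   [S ::= e S h S]
eeeeShShShShS => eeeeghShShShS   [S ::= g]
eeeeghShShShS => eeeeghghShShS   [S ::= g]
eeeeghghShShS => eeeeghghghShS   [S ::= g]
eeeeghghghShS => eeeeghghghghS   [S ::= g]
eeeeghghghghS => eeeeghghghghg   [S ::= g]

S=>eShS=>eeShShS=>eeeShShShS=>eeeeShShShShS=>eeeeghShShShS=>eeeeghghShShS=>eeeeghghghShS=>eeeeghghghghS=>eeeeghghghghg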